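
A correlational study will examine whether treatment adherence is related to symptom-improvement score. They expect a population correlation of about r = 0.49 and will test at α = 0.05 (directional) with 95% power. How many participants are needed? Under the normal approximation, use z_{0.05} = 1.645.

n = 41

Fisher's z: C = ½·ln((1+r)/(1−r)) = ½·ln(2.9216) = 0.5361.
n = ((z_{α} + z_β)/C)² + 3.
(1.645 + 1.645) / 0.5361 = 3.290 / 0.5361 = 6.137.
n = 6.137² + 3 = 37.66 + 3 = 40.7.
Round up.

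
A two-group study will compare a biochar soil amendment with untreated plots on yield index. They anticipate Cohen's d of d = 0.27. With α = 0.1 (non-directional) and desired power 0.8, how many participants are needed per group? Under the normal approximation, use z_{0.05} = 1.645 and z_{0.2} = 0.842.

n = 170 per group

For two independent groups with equal n: n = 2·((z_{α/2} + z_β) / d)².
z_{α/2} + z_β = 1.645 + 0.842 = 2.487.
n = 2 × (2.487 / 0.27)² = 2 × 9.211² = 2 × 84.84 = 169.7.
Round up to the next whole participant.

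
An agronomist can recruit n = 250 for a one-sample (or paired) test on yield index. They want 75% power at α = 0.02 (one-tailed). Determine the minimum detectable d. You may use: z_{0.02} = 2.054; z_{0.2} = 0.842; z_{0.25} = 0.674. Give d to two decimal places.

For a single sample (or paired design) of n = 250: d_min = (z_{α} + z_β)/√n.
z-sum = 2.054 + 0.674 = 2.728.
d_min = 2.728 / √250 = 2.728 / 15.811 = 0.173.

d_min ≈ 0.17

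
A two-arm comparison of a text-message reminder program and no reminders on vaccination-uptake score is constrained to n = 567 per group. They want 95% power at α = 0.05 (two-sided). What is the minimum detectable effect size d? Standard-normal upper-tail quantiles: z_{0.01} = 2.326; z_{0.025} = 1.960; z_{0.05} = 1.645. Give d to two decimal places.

d_min ≈ 0.21

For two independent groups of n = 567 each: d_min = (z_{α/2} + z_β)·√(2/n).
z-sum = 1.960 + 1.645 = 3.605.
d_min = 3.605 × √(2/567) = 3.605 × 0.0594 = 0.214.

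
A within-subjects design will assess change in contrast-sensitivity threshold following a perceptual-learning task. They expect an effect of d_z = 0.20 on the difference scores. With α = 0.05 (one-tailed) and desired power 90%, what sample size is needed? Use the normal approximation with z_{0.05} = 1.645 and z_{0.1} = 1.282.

For a paired (one-sample on differences) test: n = ((z_{α} + z_β) / d)².
z_{α} + z_β = 1.645 + 1.282 = 2.927.
n = (2.927 / 0.20)² = 14.635² = 214.18.
Round up.

n = 215 pairs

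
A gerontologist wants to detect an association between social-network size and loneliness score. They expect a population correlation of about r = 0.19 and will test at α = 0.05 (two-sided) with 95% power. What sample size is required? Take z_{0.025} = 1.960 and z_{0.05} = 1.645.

Fisher's z: C = ½·ln((1+r)/(1−r)) = ½·ln(1.4691) = 0.1923.
n = ((z_{α/2} + z_β)/C)² + 3.
(1.960 + 1.645) / 0.1923 = 3.605 / 0.1923 = 18.747.
n = 18.747² + 3 = 351.44 + 3 = 354.4.
Round up.

n = 355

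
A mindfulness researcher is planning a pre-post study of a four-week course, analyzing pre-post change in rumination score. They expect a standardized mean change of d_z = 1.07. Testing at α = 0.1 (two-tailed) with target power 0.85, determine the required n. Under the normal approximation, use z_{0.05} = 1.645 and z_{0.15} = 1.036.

n = 7 pairs

For a paired (one-sample on differences) test: n = ((z_{α/2} + z_β) / d)².
z_{α/2} + z_β = 1.645 + 1.036 = 2.681.
n = (2.681 / 1.07)² = 2.506² = 6.28.
Round up.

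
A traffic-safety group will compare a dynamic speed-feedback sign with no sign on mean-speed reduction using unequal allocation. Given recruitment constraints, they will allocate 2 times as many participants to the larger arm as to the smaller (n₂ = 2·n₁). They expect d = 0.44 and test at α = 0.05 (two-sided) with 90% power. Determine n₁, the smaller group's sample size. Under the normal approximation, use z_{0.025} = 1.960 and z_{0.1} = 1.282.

With allocation ratio k = n₂/n₁ = 2, Var(x̄₁−x̄₂) = σ²(1/n₁ + 1/(k·n₁)) = σ²·(k+1)/(k·n₁).
So n₁ = (1 + 1/k)·((z_{α/2} + z_β)/d)² = 1.500 × (3.242/0.44)².
n₁ = 1.500 × 54.29 = 81.4.
Round up: n₁ = 82, giving n₂ = 2 × 82 = 164.

n₁ = 82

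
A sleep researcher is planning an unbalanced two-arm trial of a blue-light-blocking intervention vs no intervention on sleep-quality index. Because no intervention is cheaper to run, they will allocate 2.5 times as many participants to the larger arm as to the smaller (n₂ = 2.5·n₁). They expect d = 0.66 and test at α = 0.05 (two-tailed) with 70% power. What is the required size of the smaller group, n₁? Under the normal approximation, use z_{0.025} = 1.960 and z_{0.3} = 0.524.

n₁ = 20

With allocation ratio k = n₂/n₁ = 2.5, Var(x̄₁−x̄₂) = σ²(1/n₁ + 1/(k·n₁)) = σ²·(k+1)/(k·n₁).
So n₁ = (1 + 1/k)·((z_{α/2} + z_β)/d)² = 1.400 × (2.484/0.66)².
n₁ = 1.400 × 14.16 = 19.8.
Round up: n₁ = 20, giving n₂ = 2.5 × 20 = 50.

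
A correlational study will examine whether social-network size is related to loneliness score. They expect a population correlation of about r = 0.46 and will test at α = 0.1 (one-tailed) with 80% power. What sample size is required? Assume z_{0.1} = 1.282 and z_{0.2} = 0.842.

Fisher's z: C = ½·ln((1+r)/(1−r)) = ½·ln(2.7037) = 0.4973.
n = ((z_{α} + z_β)/C)² + 3.
(1.282 + 0.842) / 0.4973 = 2.124 / 0.4973 = 4.271.
n = 4.271² + 3 = 18.24 + 3 = 21.2.
Round up.

n = 22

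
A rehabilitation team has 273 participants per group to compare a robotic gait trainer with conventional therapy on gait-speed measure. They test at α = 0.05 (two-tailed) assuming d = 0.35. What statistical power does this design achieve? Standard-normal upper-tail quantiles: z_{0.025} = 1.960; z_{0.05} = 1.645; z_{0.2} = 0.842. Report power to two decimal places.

For two equal groups, power = Φ(d·√(n/2) − z_{α/2}).
d·√(n/2) = 0.35 × √(273/2) = 0.35 × 11.683 = 4.089.
z_β = 4.089 − 1.960 = 2.129.
Power = Φ(2.129) = 0.983.

power ≈ 0.98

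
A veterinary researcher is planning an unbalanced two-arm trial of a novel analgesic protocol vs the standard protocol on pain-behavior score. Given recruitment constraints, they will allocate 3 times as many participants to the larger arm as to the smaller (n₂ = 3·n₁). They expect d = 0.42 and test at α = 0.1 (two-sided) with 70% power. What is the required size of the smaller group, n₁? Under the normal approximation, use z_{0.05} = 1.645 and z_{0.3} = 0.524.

With allocation ratio k = n₂/n₁ = 3, Var(x̄₁−x̄₂) = σ²(1/n₁ + 1/(k·n₁)) = σ²·(k+1)/(k·n₁).
So n₁ = (1 + 1/k)·((z_{α/2} + z_β)/d)² = 1.333 × (2.169/0.42)².
n₁ = 1.333 × 26.67 = 35.6.
Round up: n₁ = 36, giving n₂ = 3 × 36 = 108.

n₁ = 36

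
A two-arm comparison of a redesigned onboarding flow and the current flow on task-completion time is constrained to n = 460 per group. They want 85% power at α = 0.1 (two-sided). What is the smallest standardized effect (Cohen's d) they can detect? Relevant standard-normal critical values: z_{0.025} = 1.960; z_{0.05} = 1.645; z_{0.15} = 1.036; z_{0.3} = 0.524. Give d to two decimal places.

d_min ≈ 0.18

For two independent groups of n = 460 each: d_min = (z_{α/2} + z_β)·√(2/n).
z-sum = 1.645 + 1.036 = 2.681.
d_min = 2.681 × √(2/460) = 2.681 × 0.0659 = 0.177.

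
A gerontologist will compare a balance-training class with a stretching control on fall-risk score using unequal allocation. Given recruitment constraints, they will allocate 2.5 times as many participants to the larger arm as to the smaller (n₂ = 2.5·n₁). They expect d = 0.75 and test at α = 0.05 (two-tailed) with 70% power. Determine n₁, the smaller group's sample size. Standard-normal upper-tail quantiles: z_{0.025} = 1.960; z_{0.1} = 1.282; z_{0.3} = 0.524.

n₁ = 16

With allocation ratio k = n₂/n₁ = 2.5, Var(x̄₁−x̄₂) = σ²(1/n₁ + 1/(k·n₁)) = σ²·(k+1)/(k·n₁).
So n₁ = (1 + 1/k)·((z_{α/2} + z_β)/d)² = 1.400 × (2.484/0.75)².
n₁ = 1.400 × 10.97 = 15.4.
Round up: n₁ = 16, giving n₂ = 2.5 × 16 = 40.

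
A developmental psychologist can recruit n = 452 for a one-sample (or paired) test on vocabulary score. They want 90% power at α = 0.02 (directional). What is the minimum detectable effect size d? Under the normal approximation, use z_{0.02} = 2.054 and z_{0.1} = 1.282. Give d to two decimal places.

For a single sample (or paired design) of n = 452: d_min = (z_{α} + z_β)/√n.
z-sum = 2.054 + 1.282 = 3.336.
d_min = 3.336 / √452 = 3.336 / 21.260 = 0.157.

d_min ≈ 0.16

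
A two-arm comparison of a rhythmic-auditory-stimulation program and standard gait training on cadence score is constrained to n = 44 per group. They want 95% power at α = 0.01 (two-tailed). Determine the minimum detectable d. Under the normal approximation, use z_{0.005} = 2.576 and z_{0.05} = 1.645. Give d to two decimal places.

d_min ≈ 0.90

For two independent groups of n = 44 each: d_min = (z_{α/2} + z_β)·√(2/n).
z-sum = 2.576 + 1.645 = 4.221.
d_min = 4.221 × √(2/44) = 4.221 × 0.2132 = 0.900.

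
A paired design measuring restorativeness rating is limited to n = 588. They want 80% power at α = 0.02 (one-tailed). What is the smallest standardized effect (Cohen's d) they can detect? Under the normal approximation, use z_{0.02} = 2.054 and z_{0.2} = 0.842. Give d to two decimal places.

d_min ≈ 0.12

For a single sample (or paired design) of n = 588: d_min = (z_{α} + z_β)/√n.
z-sum = 2.054 + 0.842 = 2.896.
d_min = 2.896 / √588 = 2.896 / 24.249 = 0.119.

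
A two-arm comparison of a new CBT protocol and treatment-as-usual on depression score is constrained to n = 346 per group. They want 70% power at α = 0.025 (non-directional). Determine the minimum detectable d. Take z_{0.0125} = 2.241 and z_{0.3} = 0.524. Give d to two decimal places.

For two independent groups of n = 346 each: d_min = (z_{α/2} + z_β)·√(2/n).
z-sum = 2.241 + 0.524 = 2.765.
d_min = 2.765 × √(2/346) = 2.765 × 0.0760 = 0.210.

d_min ≈ 0.21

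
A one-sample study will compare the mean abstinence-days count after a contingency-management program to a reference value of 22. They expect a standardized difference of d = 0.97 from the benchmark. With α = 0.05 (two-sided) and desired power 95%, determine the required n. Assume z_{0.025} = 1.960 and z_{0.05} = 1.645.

For a one-sample test: n = ((z_{α/2} + z_β) / d)².
z_{α/2} + z_β = 1.960 + 1.645 = 3.605.
n = (3.605 / 0.97)² = 3.716² = 13.81.
Round up.

n = 14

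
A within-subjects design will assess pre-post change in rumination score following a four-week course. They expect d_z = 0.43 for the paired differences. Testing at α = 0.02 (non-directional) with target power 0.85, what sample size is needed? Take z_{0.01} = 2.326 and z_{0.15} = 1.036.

n = 62 pairs

For a paired (one-sample on differences) test: n = ((z_{α/2} + z_β) / d)².
z_{α/2} + z_β = 2.326 + 1.036 = 3.362.
n = (3.362 / 0.43)² = 7.819² = 61.13.
Round up.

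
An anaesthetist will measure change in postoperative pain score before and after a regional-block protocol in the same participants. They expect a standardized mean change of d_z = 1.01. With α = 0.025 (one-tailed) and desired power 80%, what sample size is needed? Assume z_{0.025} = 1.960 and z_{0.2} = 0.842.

n = 8 pairs

For a paired (one-sample on differences) test: n = ((z_{α} + z_β) / d)².
z_{α} + z_β = 1.960 + 0.842 = 2.802.
n = (2.802 / 1.01)² = 2.774² = 7.70.
Round up.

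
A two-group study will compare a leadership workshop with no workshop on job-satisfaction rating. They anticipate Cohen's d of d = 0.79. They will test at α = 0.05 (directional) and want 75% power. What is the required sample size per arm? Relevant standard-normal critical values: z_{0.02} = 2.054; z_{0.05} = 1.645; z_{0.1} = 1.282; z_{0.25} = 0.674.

n = 18 per group

For two independent groups with equal n: n = 2·((z_{α} + z_β) / d)².
z_{α} + z_β = 1.645 + 0.674 = 2.319.
n = 2 × (2.319 / 0.79)² = 2 × 2.935² = 2 × 8.62 = 17.2.
Round up to the next whole participant.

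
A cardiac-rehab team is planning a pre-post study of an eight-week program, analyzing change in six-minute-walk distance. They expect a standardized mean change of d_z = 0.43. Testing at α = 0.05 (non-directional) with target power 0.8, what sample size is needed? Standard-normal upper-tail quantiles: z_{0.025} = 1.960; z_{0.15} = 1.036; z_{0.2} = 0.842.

For a paired (one-sample on differences) test: n = ((z_{α/2} + z_β) / d)².
z_{α/2} + z_β = 1.960 + 0.842 = 2.802.
n = (2.802 / 0.43)² = 6.516² = 42.46.
Round up.

n = 43 pairs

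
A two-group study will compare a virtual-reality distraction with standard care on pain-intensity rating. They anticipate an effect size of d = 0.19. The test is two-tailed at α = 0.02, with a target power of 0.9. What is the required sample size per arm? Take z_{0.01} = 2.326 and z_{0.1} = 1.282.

For two independent groups with equal n: n = 2·((z_{α/2} + z_β) / d)².
z_{α/2} + z_β = 2.326 + 1.282 = 3.608.
n = 2 × (3.608 / 0.19)² = 2 × 18.989² = 2 × 360.60 = 721.2.
Round up to the next whole participant.

n = 722 per group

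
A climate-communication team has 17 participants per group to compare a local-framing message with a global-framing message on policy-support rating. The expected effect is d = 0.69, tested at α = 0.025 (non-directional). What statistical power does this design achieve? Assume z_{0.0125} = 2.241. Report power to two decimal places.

power ≈ 0.41

For two equal groups, power = Φ(d·√(n/2) − z_{α/2}).
d·√(n/2) = 0.69 × √(17/2) = 0.69 × 2.915 = 2.012.
z_β = 2.012 − 2.241 = -0.229.
Power = Φ(-0.229) = 0.409.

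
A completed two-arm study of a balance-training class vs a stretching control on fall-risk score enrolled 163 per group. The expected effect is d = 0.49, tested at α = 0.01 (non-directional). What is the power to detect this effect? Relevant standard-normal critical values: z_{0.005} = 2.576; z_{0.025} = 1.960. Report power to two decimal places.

For two equal groups, power = Φ(d·√(n/2) − z_{α/2}).
d·√(n/2) = 0.49 × √(163/2) = 0.49 × 9.028 = 4.424.
z_β = 4.424 − 2.576 = 1.848.
Power = Φ(1.848) = 0.968.

power ≈ 0.97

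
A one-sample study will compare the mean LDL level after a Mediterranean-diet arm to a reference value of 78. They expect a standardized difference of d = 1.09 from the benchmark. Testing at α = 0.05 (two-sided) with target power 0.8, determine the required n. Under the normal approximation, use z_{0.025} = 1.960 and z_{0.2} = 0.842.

For a one-sample test: n = ((z_{α/2} + z_β) / d)².
z_{α/2} + z_β = 1.960 + 0.842 = 2.802.
n = (2.802 / 1.09)² = 2.571² = 6.61.
Round up.

n = 7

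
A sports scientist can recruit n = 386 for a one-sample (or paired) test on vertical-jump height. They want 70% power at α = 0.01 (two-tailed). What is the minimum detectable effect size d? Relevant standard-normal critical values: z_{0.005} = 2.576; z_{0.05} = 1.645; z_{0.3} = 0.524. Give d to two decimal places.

For a single sample (or paired design) of n = 386: d_min = (z_{α/2} + z_β)/√n.
z-sum = 2.576 + 0.524 = 3.100.
d_min = 3.100 / √386 = 3.100 / 19.647 = 0.158.

d_min ≈ 0.16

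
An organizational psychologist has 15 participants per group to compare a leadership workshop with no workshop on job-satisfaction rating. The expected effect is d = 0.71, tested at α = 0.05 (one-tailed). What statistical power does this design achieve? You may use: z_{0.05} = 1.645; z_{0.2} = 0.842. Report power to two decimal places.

power ≈ 0.62

For two equal groups, power = Φ(d·√(n/2) − z_{α}).
d·√(n/2) = 0.71 × √(15/2) = 0.71 × 2.739 = 1.944.
z_β = 1.944 − 1.645 = 0.299.
Power = Φ(0.299) = 0.618.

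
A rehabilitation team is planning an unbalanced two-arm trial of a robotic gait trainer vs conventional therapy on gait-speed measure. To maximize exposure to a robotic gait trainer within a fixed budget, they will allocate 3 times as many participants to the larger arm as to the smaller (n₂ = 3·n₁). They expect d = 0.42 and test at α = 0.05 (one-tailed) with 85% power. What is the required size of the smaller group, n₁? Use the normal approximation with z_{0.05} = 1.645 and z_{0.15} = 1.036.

n₁ = 55

With allocation ratio k = n₂/n₁ = 3, Var(x̄₁−x̄₂) = σ²(1/n₁ + 1/(k·n₁)) = σ²·(k+1)/(k·n₁).
So n₁ = (1 + 1/k)·((z_{α} + z_β)/d)² = 1.333 × (2.681/0.42)².
n₁ = 1.333 × 40.75 = 54.3.
Round up: n₁ = 55, giving n₂ = 3 × 55 = 165.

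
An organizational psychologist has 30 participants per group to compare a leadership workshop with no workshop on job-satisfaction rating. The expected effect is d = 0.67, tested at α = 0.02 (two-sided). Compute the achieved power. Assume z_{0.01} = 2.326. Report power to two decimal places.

power ≈ 0.61

For two equal groups, power = Φ(d·√(n/2) − z_{α/2}).
d·√(n/2) = 0.67 × √(30/2) = 0.67 × 3.873 = 2.595.
z_β = 2.595 − 2.326 = 0.269.
Power = Φ(0.269) = 0.606.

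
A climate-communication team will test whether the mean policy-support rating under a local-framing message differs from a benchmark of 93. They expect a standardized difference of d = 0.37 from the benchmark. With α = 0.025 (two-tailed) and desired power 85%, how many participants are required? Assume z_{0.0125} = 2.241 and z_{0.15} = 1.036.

For a one-sample test: n = ((z_{α/2} + z_β) / d)².
z_{α/2} + z_β = 2.241 + 1.036 = 3.277.
n = (3.277 / 0.37)² = 8.857² = 78.44.
Round up.

n = 79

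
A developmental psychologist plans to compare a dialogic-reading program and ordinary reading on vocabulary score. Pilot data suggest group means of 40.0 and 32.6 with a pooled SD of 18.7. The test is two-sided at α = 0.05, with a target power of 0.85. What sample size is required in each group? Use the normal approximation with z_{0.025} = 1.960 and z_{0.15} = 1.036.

Cohen's d = |M₁ − M₂| / SD_pooled = |40.0 − 32.6| / 18.7 = 7.4 / 18.7 = 0.396.
For two independent groups with equal n: n = 2·((z_{α/2} + z_β) / d)².
z_{α/2} + z_β = 1.960 + 1.036 = 2.996.
n = 2 × (2.996 / 0.396)² = 2 × 7.566² = 2 × 57.24 = 114.5.
Round up to the next whole participant.

n = 115 per group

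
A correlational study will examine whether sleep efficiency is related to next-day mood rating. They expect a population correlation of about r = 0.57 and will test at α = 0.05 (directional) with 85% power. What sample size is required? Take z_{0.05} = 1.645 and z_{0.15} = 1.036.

n = 21

Fisher's z: C = ½·ln((1+r)/(1−r)) = ½·ln(3.6512) = 0.6475.
n = ((z_{α} + z_β)/C)² + 3.
(1.645 + 1.036) / 0.6475 = 2.681 / 0.6475 = 4.141.
n = 4.141² + 3 = 17.14 + 3 = 20.1.
Round up.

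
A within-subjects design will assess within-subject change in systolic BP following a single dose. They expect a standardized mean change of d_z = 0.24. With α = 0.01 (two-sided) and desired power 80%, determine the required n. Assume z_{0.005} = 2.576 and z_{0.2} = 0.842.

For a paired (one-sample on differences) test: n = ((z_{α/2} + z_β) / d)².
z_{α/2} + z_β = 2.576 + 0.842 = 3.418.
n = (3.418 / 0.24)² = 14.242² = 202.83.
Round up.

n = 203 pairs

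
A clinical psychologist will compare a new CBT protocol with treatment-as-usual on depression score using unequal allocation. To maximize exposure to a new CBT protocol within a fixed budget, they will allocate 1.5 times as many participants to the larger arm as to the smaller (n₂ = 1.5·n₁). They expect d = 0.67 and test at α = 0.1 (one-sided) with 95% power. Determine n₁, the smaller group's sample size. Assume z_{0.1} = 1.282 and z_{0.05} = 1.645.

n₁ = 32

With allocation ratio k = n₂/n₁ = 1.5, Var(x̄₁−x̄₂) = σ²(1/n₁ + 1/(k·n₁)) = σ²·(k+1)/(k·n₁).
So n₁ = (1 + 1/k)·((z_{α} + z_β)/d)² = 1.667 × (2.927/0.67)².
n₁ = 1.667 × 19.09 = 31.8.
Round up: n₁ = 32, giving n₂ = 1.5 × 32 = 48.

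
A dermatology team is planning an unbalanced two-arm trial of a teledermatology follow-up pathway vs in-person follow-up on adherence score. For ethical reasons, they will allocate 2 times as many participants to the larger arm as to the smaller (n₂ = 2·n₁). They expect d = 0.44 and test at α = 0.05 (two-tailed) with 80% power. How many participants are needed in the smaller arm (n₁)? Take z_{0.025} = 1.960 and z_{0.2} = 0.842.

With allocation ratio k = n₂/n₁ = 2, Var(x̄₁−x̄₂) = σ²(1/n₁ + 1/(k·n₁)) = σ²·(k+1)/(k·n₁).
So n₁ = (1 + 1/k)·((z_{α/2} + z_β)/d)² = 1.500 × (2.802/0.44)².
n₁ = 1.500 × 40.55 = 60.8.
Round up: n₁ = 61, giving n₂ = 2 × 61 = 122.

n₁ = 61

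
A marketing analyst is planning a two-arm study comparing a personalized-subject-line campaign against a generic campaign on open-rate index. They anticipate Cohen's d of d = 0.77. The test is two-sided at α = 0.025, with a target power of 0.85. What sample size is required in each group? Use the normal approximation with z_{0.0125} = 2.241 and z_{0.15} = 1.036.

n = 37 per group

For two independent groups with equal n: n = 2·((z_{α/2} + z_β) / d)².
z_{α/2} + z_β = 2.241 + 1.036 = 3.277.
n = 2 × (3.277 / 0.77)² = 2 × 4.256² = 2 × 18.11 = 36.2.
Round up to the next whole participant.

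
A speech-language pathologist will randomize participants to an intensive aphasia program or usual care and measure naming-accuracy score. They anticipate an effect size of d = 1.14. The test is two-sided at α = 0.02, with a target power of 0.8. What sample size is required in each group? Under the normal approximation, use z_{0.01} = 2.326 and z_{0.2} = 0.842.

For two independent groups with equal n: n = 2·((z_{α/2} + z_β) / d)².
z_{α/2} + z_β = 2.326 + 0.842 = 3.168.
n = 2 × (3.168 / 1.14)² = 2 × 2.779² = 2 × 7.72 = 15.4.
Round up to the next whole participant.

n = 16 per group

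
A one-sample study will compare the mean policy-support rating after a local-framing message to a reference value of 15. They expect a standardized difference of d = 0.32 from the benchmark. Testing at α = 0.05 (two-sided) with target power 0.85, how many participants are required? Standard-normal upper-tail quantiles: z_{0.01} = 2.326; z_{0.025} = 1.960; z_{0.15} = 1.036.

n = 88

For a one-sample test: n = ((z_{α/2} + z_β) / d)².
z_{α/2} + z_β = 1.960 + 1.036 = 2.996.
n = (2.996 / 0.32)² = 9.362² = 87.66.
Round up.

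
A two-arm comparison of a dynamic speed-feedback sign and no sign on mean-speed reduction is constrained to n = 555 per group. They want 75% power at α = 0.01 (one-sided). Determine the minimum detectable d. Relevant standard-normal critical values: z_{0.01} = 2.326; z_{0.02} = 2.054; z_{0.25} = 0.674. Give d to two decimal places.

For two independent groups of n = 555 each: d_min = (z_{α} + z_β)·√(2/n).
z-sum = 2.326 + 0.674 = 3.000.
d_min = 3.000 × √(2/555) = 3.000 × 0.0600 = 0.180.

d_min ≈ 0.18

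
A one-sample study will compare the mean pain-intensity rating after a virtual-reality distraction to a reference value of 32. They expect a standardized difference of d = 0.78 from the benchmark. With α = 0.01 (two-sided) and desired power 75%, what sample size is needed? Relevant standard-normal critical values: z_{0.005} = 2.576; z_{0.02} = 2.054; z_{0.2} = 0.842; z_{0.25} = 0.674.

For a one-sample test: n = ((z_{α/2} + z_β) / d)².
z_{α/2} + z_β = 2.576 + 0.674 = 3.250.
n = (3.250 / 0.78)² = 4.167² = 17.36.
Round up.

n = 18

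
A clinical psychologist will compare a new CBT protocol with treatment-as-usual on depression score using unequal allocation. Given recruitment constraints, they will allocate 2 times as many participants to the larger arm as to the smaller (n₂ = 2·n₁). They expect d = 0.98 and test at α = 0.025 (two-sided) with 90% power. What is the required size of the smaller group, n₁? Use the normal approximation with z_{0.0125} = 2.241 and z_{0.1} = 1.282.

With allocation ratio k = n₂/n₁ = 2, Var(x̄₁−x̄₂) = σ²(1/n₁ + 1/(k·n₁)) = σ²·(k+1)/(k·n₁).
So n₁ = (1 + 1/k)·((z_{α/2} + z_β)/d)² = 1.500 × (3.523/0.98)².
n₁ = 1.500 × 12.92 = 19.4.
Round up: n₁ = 20, giving n₂ = 2 × 20 = 40.

n₁ = 20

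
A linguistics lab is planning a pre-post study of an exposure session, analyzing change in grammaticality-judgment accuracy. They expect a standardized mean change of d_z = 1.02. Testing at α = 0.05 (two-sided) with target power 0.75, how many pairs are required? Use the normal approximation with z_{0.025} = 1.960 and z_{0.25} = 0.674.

For a paired (one-sample on differences) test: n = ((z_{α/2} + z_β) / d)².
z_{α/2} + z_β = 1.960 + 0.674 = 2.634.
n = (2.634 / 1.02)² = 2.582² = 6.67.
Round up.

n = 7 pairs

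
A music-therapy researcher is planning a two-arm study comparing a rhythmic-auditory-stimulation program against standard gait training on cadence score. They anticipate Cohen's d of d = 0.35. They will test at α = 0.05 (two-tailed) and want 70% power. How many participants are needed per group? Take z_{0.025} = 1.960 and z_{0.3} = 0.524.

For two independent groups with equal n: n = 2·((z_{α/2} + z_β) / d)².
z_{α/2} + z_β = 1.960 + 0.524 = 2.484.
n = 2 × (2.484 / 0.35)² = 2 × 7.097² = 2 × 50.37 = 100.7.
Round up to the next whole participant.

n = 101 per group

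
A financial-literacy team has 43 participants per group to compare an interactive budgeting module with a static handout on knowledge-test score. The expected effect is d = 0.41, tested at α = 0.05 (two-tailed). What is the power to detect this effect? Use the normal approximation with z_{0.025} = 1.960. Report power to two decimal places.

power ≈ 0.48

For two equal groups, power = Φ(d·√(n/2) − z_{α/2}).
d·√(n/2) = 0.41 × √(43/2) = 0.41 × 4.637 = 1.901.
z_β = 1.901 − 1.960 = -0.059.
Power = Φ(-0.059) = 0.477.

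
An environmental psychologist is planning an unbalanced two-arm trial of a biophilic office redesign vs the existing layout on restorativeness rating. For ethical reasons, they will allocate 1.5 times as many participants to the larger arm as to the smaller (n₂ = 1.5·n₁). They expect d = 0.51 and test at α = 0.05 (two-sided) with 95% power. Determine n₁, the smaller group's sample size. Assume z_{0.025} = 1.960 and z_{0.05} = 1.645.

With allocation ratio k = n₂/n₁ = 1.5, Var(x̄₁−x̄₂) = σ²(1/n₁ + 1/(k·n₁)) = σ²·(k+1)/(k·n₁).
So n₁ = (1 + 1/k)·((z_{α/2} + z_β)/d)² = 1.667 × (3.605/0.51)².
n₁ = 1.667 × 49.97 = 83.3.
Round up: n₁ = 84, giving n₂ = 1.5 × 84 = 126.

n₁ = 84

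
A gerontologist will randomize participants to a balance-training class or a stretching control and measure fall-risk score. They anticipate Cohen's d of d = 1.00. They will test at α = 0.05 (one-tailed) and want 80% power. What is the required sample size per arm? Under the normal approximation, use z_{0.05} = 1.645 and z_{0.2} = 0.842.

n = 13 per group

For two independent groups with equal n: n = 2·((z_{α} + z_β) / d)².
z_{α} + z_β = 1.645 + 0.842 = 2.487.
n = 2 × (2.487 / 1.00)² = 2 × 2.487² = 2 × 6.19 = 12.4.
Round up to the next whole participant.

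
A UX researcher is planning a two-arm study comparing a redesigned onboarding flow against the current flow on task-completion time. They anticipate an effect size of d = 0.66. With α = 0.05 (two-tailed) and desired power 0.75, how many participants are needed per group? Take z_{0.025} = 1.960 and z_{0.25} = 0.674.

For two independent groups with equal n: n = 2·((z_{α/2} + z_β) / d)².
z_{α/2} + z_β = 1.960 + 0.674 = 2.634.
n = 2 × (2.634 / 0.66)² = 2 × 3.991² = 2 × 15.93 = 31.9.
Round up to the next whole participant.

n = 32 per group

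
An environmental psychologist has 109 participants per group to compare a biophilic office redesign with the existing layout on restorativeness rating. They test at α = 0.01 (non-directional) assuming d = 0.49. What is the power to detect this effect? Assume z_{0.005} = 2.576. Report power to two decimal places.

power ≈ 0.85

For two equal groups, power = Φ(d·√(n/2) − z_{α/2}).
d·√(n/2) = 0.49 × √(109/2) = 0.49 × 7.382 = 3.617.
z_β = 3.617 − 2.576 = 1.041.
Power = Φ(1.041) = 0.851.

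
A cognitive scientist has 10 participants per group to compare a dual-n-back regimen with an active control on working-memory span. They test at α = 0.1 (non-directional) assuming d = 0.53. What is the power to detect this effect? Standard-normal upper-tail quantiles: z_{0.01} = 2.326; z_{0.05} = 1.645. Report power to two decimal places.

power ≈ 0.32

For two equal groups, power = Φ(d·√(n/2) − z_{α/2}).
d·√(n/2) = 0.53 × √(10/2) = 0.53 × 2.236 = 1.185.
z_β = 1.185 − 1.645 = -0.460.
Power = Φ(-0.460) = 0.323.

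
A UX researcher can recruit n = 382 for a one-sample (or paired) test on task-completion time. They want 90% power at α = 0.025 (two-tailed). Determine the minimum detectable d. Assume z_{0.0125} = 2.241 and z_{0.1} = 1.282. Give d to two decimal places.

For a single sample (or paired design) of n = 382: d_min = (z_{α/2} + z_β)/√n.
z-sum = 2.241 + 1.282 = 3.523.
d_min = 3.523 / √382 = 3.523 / 19.545 = 0.180.

d_min ≈ 0.18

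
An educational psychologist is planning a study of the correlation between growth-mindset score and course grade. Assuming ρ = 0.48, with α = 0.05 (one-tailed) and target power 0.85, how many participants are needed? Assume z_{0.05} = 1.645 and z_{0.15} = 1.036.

n = 30

Fisher's z: C = ½·ln((1+r)/(1−r)) = ½·ln(2.8462) = 0.5230.
n = ((z_{α} + z_β)/C)² + 3.
(1.645 + 1.036) / 0.5230 = 2.681 / 0.5230 = 5.126.
n = 5.126² + 3 = 26.28 + 3 = 29.3.
Round up.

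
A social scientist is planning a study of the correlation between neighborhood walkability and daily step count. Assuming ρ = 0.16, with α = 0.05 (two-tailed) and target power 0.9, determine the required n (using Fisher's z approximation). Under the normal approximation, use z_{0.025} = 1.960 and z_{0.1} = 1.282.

n = 407

Fisher's z: C = ½·ln((1+r)/(1−r)) = ½·ln(1.3810) = 0.1614.
n = ((z_{α/2} + z_β)/C)² + 3.
(1.960 + 1.282) / 0.1614 = 3.242 / 0.1614 = 20.087.
n = 20.087² + 3 = 403.48 + 3 = 406.5.
Round up.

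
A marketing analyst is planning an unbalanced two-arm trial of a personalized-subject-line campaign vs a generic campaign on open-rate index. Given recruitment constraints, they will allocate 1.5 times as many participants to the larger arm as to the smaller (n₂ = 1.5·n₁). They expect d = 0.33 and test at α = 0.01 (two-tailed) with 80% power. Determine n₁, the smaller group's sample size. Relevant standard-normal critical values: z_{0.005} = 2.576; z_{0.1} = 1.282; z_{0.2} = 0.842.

With allocation ratio k = n₂/n₁ = 1.5, Var(x̄₁−x̄₂) = σ²(1/n₁ + 1/(k·n₁)) = σ²·(k+1)/(k·n₁).
So n₁ = (1 + 1/k)·((z_{α/2} + z_β)/d)² = 1.667 × (3.418/0.33)².
n₁ = 1.667 × 107.28 = 178.8.
Round up: n₁ = 179, giving n₂ = ⌈1.5 × 179⌉ = ⌈268.5⌉ = 269.

n₁ = 179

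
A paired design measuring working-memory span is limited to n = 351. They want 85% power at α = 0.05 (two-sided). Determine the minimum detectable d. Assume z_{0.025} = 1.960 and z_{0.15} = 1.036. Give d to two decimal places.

d_min ≈ 0.16

For a single sample (or paired design) of n = 351: d_min = (z_{α/2} + z_β)/√n.
z-sum = 1.960 + 1.036 = 2.996.
d_min = 2.996 / √351 = 2.996 / 18.735 = 0.160.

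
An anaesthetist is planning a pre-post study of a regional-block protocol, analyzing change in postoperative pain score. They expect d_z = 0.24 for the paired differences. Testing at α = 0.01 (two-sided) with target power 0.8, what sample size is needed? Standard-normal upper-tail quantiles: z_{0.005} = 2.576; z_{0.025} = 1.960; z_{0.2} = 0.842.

n = 203 pairs

For a paired (one-sample on differences) test: n = ((z_{α/2} + z_β) / d)².
z_{α/2} + z_β = 2.576 + 0.842 = 3.418.
n = (3.418 / 0.24)² = 14.242² = 202.83.
Round up.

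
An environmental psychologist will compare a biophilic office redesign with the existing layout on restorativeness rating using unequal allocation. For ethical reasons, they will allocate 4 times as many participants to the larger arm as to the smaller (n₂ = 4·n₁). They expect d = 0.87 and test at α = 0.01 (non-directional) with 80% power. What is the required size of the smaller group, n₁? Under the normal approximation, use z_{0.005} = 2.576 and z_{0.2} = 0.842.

n₁ = 20

With allocation ratio k = n₂/n₁ = 4, Var(x̄₁−x̄₂) = σ²(1/n₁ + 1/(k·n₁)) = σ²·(k+1)/(k·n₁).
So n₁ = (1 + 1/k)·((z_{α/2} + z_β)/d)² = 1.250 × (3.418/0.87)².
n₁ = 1.250 × 15.43 = 19.3.
Round up: n₁ = 20, giving n₂ = 4 × 20 = 80.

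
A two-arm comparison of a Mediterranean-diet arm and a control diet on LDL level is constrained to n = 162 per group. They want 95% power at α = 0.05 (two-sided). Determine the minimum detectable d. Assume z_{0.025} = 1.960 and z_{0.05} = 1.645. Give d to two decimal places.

For two independent groups of n = 162 each: d_min = (z_{α/2} + z_β)·√(2/n).
z-sum = 1.960 + 1.645 = 3.605.
d_min = 3.605 × √(2/162) = 3.605 × 0.1111 = 0.401.

d_min ≈ 0.40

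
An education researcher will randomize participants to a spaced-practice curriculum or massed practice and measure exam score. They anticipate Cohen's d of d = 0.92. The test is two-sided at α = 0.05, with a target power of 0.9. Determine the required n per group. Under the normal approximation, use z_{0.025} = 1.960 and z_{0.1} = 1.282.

For two independent groups with equal n: n = 2·((z_{α/2} + z_β) / d)².
z_{α/2} + z_β = 1.960 + 1.282 = 3.242.
n = 2 × (3.242 / 0.92)² = 2 × 3.524² = 2 × 12.42 = 24.8.
Round up to the next whole participant.

n = 25 per group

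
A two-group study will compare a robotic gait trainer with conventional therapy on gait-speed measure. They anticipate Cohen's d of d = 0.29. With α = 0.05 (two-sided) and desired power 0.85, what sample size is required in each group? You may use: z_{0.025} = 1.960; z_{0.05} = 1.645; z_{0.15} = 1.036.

n = 214 per group

For two independent groups with equal n: n = 2·((z_{α/2} + z_β) / d)².
z_{α/2} + z_β = 1.960 + 1.036 = 2.996.
n = 2 × (2.996 / 0.29)² = 2 × 10.331² = 2 × 106.73 = 213.5.
Round up to the next whole participant.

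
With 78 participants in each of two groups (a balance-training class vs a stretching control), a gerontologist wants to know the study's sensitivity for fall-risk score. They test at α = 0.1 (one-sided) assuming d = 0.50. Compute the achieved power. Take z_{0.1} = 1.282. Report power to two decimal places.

For two equal groups, power = Φ(d·√(n/2) − z_{α}).
d·√(n/2) = 0.50 × √(78/2) = 0.50 × 6.245 = 3.122.
z_β = 3.122 − 1.282 = 1.840.
Power = Φ(1.840) = 0.967.

power ≈ 0.97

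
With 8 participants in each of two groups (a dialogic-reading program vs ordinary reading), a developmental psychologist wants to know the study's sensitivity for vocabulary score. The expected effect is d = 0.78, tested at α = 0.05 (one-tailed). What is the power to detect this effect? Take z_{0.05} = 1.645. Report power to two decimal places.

For two equal groups, power = Φ(d·√(n/2) − z_{α}).
d·√(n/2) = 0.78 × √(8/2) = 0.78 × 2.000 = 1.560.
z_β = 1.560 − 1.645 = -0.085.
Power = Φ(-0.085) = 0.466.

power ≈ 0.47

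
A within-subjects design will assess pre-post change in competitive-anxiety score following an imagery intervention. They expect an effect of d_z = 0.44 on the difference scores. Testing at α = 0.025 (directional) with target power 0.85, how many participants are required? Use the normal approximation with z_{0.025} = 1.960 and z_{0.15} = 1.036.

n = 47 pairs

For a paired (one-sample on differences) test: n = ((z_{α} + z_β) / d)².
z_{α} + z_β = 1.960 + 1.036 = 2.996.
n = (2.996 / 0.44)² = 6.809² = 46.36.
Round up.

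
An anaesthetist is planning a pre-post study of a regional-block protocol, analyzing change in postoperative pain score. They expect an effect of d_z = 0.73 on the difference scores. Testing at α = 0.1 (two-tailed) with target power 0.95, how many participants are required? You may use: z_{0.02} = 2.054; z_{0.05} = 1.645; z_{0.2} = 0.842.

n = 21 pairs

For a paired (one-sample on differences) test: n = ((z_{α/2} + z_β) / d)².
z_{α/2} + z_β = 1.645 + 1.645 = 3.290.
n = (3.290 / 0.73)² = 4.507² = 20.31.
Round up.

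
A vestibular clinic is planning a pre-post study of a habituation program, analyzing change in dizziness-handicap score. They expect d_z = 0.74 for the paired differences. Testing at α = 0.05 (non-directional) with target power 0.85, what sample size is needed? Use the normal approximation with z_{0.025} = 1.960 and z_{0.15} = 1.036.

For a paired (one-sample on differences) test: n = ((z_{α/2} + z_β) / d)².
z_{α/2} + z_β = 1.960 + 1.036 = 2.996.
n = (2.996 / 0.74)² = 4.049² = 16.39.
Round up.

n = 17 pairs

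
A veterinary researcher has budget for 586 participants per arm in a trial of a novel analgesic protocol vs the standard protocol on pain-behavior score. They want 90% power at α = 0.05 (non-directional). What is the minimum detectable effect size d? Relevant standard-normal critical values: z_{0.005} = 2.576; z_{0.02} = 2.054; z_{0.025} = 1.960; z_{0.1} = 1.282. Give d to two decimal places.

For two independent groups of n = 586 each: d_min = (z_{α/2} + z_β)·√(2/n).
z-sum = 1.960 + 1.282 = 3.242.
d_min = 3.242 × √(2/586) = 3.242 × 0.0584 = 0.189.

d_min ≈ 0.19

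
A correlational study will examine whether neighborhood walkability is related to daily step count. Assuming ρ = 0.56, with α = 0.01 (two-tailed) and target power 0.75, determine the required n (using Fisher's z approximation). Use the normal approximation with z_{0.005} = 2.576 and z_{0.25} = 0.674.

n = 30

Fisher's z: C = ½·ln((1+r)/(1−r)) = ½·ln(3.5455) = 0.6328.
n = ((z_{α/2} + z_β)/C)² + 3.
(2.576 + 0.674) / 0.6328 = 3.250 / 0.6328 = 5.136.
n = 5.136² + 3 = 26.38 + 3 = 29.4.
Round up.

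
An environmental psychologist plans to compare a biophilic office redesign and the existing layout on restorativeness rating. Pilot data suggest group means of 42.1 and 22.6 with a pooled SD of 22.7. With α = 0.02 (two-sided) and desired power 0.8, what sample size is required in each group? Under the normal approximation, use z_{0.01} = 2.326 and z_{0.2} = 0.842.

Cohen's d = |M₁ − M₂| / SD_pooled = |42.1 − 22.6| / 22.7 = 19.5 / 22.7 = 0.859.
For two independent groups with equal n: n = 2·((z_{α/2} + z_β) / d)².
z_{α/2} + z_β = 2.326 + 0.842 = 3.168.
n = 2 × (3.168 / 0.859)² = 2 × 3.688² = 2 × 13.60 = 27.2.
Round up to the next whole participant.

n = 28 per group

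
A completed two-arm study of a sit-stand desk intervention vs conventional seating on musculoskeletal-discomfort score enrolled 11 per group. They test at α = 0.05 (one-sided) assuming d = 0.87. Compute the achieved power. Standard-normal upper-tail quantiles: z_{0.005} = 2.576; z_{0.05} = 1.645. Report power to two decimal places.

For two equal groups, power = Φ(d·√(n/2) − z_{α}).
d·√(n/2) = 0.87 × √(11/2) = 0.87 × 2.345 = 2.040.
z_β = 2.040 − 1.645 = 0.395.
Power = Φ(0.395) = 0.654.

power ≈ 0.65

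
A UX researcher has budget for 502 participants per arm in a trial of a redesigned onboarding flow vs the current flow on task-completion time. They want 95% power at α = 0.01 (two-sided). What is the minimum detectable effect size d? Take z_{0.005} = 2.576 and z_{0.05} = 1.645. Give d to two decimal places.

d_min ≈ 0.27

For two independent groups of n = 502 each: d_min = (z_{α/2} + z_β)·√(2/n).
z-sum = 2.576 + 1.645 = 4.221.
d_min = 4.221 × √(2/502) = 4.221 × 0.0631 = 0.266.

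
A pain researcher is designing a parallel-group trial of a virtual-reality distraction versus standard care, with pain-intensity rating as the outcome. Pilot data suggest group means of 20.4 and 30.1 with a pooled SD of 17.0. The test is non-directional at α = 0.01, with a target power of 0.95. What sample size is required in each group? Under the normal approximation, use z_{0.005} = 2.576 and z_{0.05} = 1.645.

Cohen's d = |M₁ − M₂| / SD_pooled = |20.4 − 30.1| / 17.0 = 9.7 / 17.0 = 0.571.
For two independent groups with equal n: n = 2·((z_{α/2} + z_β) / d)².
z_{α/2} + z_β = 2.576 + 1.645 = 4.221.
n = 2 × (4.221 / 0.571)² = 2 × 7.392² = 2 × 54.65 = 109.3.
Round up to the next whole participant.

n = 110 per group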